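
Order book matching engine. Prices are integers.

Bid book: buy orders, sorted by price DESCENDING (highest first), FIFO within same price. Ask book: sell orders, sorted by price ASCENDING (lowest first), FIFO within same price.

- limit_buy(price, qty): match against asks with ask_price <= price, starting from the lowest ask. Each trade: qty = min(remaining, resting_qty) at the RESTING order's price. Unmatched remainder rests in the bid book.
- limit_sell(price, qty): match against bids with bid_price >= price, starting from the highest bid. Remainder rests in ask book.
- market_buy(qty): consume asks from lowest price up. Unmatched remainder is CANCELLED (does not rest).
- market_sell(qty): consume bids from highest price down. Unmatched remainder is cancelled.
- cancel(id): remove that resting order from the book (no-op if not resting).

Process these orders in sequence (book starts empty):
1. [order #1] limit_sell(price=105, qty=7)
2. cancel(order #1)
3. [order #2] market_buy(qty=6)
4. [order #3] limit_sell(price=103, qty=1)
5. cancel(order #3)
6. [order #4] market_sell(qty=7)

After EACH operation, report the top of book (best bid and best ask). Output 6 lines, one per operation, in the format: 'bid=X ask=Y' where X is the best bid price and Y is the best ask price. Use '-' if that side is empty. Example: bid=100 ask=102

Answer: bid=- ask=105
bid=- ask=-
bid=- ask=-
bid=- ask=103
bid=- ask=-
bid=- ask=-

Derivation:
After op 1 [order #1] limit_sell(price=105, qty=7): fills=none; bids=[-] asks=[#1:7@105]
After op 2 cancel(order #1): fills=none; bids=[-] asks=[-]
After op 3 [order #2] market_buy(qty=6): fills=none; bids=[-] asks=[-]
After op 4 [order #3] limit_sell(price=103, qty=1): fills=none; bids=[-] asks=[#3:1@103]
After op 5 cancel(order #3): fills=none; bids=[-] asks=[-]
After op 6 [order #4] market_sell(qty=7): fills=none; bids=[-] asks=[-]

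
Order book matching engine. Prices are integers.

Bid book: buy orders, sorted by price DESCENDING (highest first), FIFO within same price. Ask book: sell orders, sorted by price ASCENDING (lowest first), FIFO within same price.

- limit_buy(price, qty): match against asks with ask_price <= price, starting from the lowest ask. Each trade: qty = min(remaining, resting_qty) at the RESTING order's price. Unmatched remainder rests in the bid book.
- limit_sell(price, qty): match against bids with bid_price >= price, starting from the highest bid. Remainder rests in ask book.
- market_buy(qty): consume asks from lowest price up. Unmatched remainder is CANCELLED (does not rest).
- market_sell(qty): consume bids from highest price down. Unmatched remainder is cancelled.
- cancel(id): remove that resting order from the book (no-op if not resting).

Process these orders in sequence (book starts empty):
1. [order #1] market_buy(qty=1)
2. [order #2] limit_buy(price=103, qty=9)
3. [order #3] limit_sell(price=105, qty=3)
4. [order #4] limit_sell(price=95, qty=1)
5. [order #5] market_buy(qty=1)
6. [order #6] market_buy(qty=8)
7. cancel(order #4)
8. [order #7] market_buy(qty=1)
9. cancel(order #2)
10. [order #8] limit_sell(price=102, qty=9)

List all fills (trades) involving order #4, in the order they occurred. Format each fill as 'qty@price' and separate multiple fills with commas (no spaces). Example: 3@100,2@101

After op 1 [order #1] market_buy(qty=1): fills=none; bids=[-] asks=[-]
After op 2 [order #2] limit_buy(price=103, qty=9): fills=none; bids=[#2:9@103] asks=[-]
After op 3 [order #3] limit_sell(price=105, qty=3): fills=none; bids=[#2:9@103] asks=[#3:3@105]
After op 4 [order #4] limit_sell(price=95, qty=1): fills=#2x#4:1@103; bids=[#2:8@103] asks=[#3:3@105]
After op 5 [order #5] market_buy(qty=1): fills=#5x#3:1@105; bids=[#2:8@103] asks=[#3:2@105]
After op 6 [order #6] market_buy(qty=8): fills=#6x#3:2@105; bids=[#2:8@103] asks=[-]
After op 7 cancel(order #4): fills=none; bids=[#2:8@103] asks=[-]
After op 8 [order #7] market_buy(qty=1): fills=none; bids=[#2:8@103] asks=[-]
After op 9 cancel(order #2): fills=none; bids=[-] asks=[-]
After op 10 [order #8] limit_sell(price=102, qty=9): fills=none; bids=[-] asks=[#8:9@102]

Answer: 1@103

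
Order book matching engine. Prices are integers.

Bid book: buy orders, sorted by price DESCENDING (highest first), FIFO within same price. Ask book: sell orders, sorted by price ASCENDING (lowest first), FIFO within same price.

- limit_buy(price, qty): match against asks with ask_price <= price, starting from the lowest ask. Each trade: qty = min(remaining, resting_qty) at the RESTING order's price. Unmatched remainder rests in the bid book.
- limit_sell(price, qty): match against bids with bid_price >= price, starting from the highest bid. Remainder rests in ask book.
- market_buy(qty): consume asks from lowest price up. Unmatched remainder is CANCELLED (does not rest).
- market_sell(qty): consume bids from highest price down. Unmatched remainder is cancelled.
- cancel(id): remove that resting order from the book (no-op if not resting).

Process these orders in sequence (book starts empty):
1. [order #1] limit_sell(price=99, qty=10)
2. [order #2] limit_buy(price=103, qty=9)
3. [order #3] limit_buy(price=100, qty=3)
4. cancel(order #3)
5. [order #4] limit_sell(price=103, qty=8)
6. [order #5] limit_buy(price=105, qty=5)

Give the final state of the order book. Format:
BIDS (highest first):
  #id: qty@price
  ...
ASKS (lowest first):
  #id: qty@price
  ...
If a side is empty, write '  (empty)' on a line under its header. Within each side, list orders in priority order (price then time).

Answer: BIDS (highest first):
  (empty)
ASKS (lowest first):
  #4: 3@103

Derivation:
After op 1 [order #1] limit_sell(price=99, qty=10): fills=none; bids=[-] asks=[#1:10@99]
After op 2 [order #2] limit_buy(price=103, qty=9): fills=#2x#1:9@99; bids=[-] asks=[#1:1@99]
After op 3 [order #3] limit_buy(price=100, qty=3): fills=#3x#1:1@99; bids=[#3:2@100] asks=[-]
After op 4 cancel(order #3): fills=none; bids=[-] asks=[-]
After op 5 [order #4] limit_sell(price=103, qty=8): fills=none; bids=[-] asks=[#4:8@103]
After op 6 [order #5] limit_buy(price=105, qty=5): fills=#5x#4:5@103; bids=[-] asks=[#4:3@103]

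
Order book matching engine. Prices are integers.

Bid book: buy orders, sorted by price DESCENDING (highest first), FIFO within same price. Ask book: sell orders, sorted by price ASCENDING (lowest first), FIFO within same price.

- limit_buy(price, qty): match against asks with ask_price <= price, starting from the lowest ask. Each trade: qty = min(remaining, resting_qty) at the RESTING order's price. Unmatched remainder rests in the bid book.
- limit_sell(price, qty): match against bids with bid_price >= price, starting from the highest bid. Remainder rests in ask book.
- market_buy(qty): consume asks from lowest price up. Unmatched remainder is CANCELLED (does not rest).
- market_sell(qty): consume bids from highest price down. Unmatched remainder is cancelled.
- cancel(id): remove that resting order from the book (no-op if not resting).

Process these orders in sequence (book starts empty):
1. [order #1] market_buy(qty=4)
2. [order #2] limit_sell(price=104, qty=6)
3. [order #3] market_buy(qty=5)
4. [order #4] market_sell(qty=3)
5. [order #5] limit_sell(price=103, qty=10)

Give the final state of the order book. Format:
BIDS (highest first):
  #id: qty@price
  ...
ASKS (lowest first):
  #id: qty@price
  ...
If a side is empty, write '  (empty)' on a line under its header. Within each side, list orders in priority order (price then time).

After op 1 [order #1] market_buy(qty=4): fills=none; bids=[-] asks=[-]
After op 2 [order #2] limit_sell(price=104, qty=6): fills=none; bids=[-] asks=[#2:6@104]
After op 3 [order #3] market_buy(qty=5): fills=#3x#2:5@104; bids=[-] asks=[#2:1@104]
After op 4 [order #4] market_sell(qty=3): fills=none; bids=[-] asks=[#2:1@104]
After op 5 [order #5] limit_sell(price=103, qty=10): fills=none; bids=[-] asks=[#5:10@103 #2:1@104]

Answer: BIDS (highest first):
  (empty)
ASKS (lowest first):
  #5: 10@103
  #2: 1@104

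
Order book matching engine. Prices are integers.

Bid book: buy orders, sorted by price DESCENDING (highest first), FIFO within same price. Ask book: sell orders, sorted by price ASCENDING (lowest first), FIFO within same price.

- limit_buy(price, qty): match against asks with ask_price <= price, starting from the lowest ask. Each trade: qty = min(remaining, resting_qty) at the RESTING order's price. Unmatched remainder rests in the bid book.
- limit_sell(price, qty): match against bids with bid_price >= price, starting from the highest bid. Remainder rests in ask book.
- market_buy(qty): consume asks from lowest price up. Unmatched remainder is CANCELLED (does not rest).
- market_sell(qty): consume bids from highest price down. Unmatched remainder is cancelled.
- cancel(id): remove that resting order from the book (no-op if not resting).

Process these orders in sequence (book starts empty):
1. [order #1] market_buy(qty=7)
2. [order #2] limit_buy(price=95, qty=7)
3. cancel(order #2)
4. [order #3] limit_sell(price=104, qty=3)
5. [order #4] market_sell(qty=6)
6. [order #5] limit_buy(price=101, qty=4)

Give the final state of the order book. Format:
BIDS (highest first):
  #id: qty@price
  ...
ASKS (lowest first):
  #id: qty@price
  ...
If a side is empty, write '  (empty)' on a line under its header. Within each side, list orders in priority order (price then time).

After op 1 [order #1] market_buy(qty=7): fills=none; bids=[-] asks=[-]
After op 2 [order #2] limit_buy(price=95, qty=7): fills=none; bids=[#2:7@95] asks=[-]
After op 3 cancel(order #2): fills=none; bids=[-] asks=[-]
After op 4 [order #3] limit_sell(price=104, qty=3): fills=none; bids=[-] asks=[#3:3@104]
After op 5 [order #4] market_sell(qty=6): fills=none; bids=[-] asks=[#3:3@104]
After op 6 [order #5] limit_buy(price=101, qty=4): fills=none; bids=[#5:4@101] asks=[#3:3@104]

Answer: BIDS (highest first):
  #5: 4@101
ASKS (lowest first):
  #3: 3@104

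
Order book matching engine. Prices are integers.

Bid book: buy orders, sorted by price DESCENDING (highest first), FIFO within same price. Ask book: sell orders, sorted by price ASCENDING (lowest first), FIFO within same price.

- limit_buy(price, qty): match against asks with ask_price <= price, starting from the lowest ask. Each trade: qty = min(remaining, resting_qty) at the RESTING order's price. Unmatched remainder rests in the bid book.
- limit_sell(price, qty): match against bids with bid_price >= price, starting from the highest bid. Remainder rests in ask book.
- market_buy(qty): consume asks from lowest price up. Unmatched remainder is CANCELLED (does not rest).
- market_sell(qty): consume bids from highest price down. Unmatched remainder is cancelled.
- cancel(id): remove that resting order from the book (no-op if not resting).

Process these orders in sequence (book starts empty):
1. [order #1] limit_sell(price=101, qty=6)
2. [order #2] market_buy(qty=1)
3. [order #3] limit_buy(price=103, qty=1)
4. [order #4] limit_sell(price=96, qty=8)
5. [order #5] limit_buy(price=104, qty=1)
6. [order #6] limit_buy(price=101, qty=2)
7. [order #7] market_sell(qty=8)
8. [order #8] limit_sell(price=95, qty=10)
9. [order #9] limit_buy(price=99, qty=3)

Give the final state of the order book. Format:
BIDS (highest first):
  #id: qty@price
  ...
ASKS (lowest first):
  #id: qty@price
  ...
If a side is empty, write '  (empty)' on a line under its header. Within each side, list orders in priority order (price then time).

Answer: BIDS (highest first):
  (empty)
ASKS (lowest first):
  #8: 7@95
  #4: 5@96
  #1: 4@101

Derivation:
After op 1 [order #1] limit_sell(price=101, qty=6): fills=none; bids=[-] asks=[#1:6@101]
After op 2 [order #2] market_buy(qty=1): fills=#2x#1:1@101; bids=[-] asks=[#1:5@101]
After op 3 [order #3] limit_buy(price=103, qty=1): fills=#3x#1:1@101; bids=[-] asks=[#1:4@101]
After op 4 [order #4] limit_sell(price=96, qty=8): fills=none; bids=[-] asks=[#4:8@96 #1:4@101]
After op 5 [order #5] limit_buy(price=104, qty=1): fills=#5x#4:1@96; bids=[-] asks=[#4:7@96 #1:4@101]
After op 6 [order #6] limit_buy(price=101, qty=2): fills=#6x#4:2@96; bids=[-] asks=[#4:5@96 #1:4@101]
After op 7 [order #7] market_sell(qty=8): fills=none; bids=[-] asks=[#4:5@96 #1:4@101]
After op 8 [order #8] limit_sell(price=95, qty=10): fills=none; bids=[-] asks=[#8:10@95 #4:5@96 #1:4@101]
After op 9 [order #9] limit_buy(price=99, qty=3): fills=#9x#8:3@95; bids=[-] asks=[#8:7@95 #4:5@96 #1:4@101]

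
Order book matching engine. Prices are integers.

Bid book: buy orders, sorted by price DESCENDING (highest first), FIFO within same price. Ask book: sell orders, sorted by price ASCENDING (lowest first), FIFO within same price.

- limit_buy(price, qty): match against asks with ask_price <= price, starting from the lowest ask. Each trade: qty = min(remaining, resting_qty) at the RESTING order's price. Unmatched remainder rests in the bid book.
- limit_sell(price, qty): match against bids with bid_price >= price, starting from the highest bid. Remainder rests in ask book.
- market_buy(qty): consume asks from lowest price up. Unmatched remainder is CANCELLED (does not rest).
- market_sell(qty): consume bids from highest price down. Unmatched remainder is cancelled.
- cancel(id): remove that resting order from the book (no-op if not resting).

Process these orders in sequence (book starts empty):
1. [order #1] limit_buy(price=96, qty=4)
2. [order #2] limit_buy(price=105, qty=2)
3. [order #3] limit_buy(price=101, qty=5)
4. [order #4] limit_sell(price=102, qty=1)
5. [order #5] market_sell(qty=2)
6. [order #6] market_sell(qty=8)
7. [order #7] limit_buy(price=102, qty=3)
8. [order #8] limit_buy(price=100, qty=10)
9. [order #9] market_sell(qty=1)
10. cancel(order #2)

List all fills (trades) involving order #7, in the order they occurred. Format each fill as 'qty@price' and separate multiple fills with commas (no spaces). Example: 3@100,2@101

Answer: 1@102

Derivation:
After op 1 [order #1] limit_buy(price=96, qty=4): fills=none; bids=[#1:4@96] asks=[-]
After op 2 [order #2] limit_buy(price=105, qty=2): fills=none; bids=[#2:2@105 #1:4@96] asks=[-]
After op 3 [order #3] limit_buy(price=101, qty=5): fills=none; bids=[#2:2@105 #3:5@101 #1:4@96] asks=[-]
After op 4 [order #4] limit_sell(price=102, qty=1): fills=#2x#4:1@105; bids=[#2:1@105 #3:5@101 #1:4@96] asks=[-]
After op 5 [order #5] market_sell(qty=2): fills=#2x#5:1@105 #3x#5:1@101; bids=[#3:4@101 #1:4@96] asks=[-]
After op 6 [order #6] market_sell(qty=8): fills=#3x#6:4@101 #1x#6:4@96; bids=[-] asks=[-]
After op 7 [order #7] limit_buy(price=102, qty=3): fills=none; bids=[#7:3@102] asks=[-]
After op 8 [order #8] limit_buy(price=100, qty=10): fills=none; bids=[#7:3@102 #8:10@100] asks=[-]
After op 9 [order #9] market_sell(qty=1): fills=#7x#9:1@102; bids=[#7:2@102 #8:10@100] asks=[-]
After op 10 cancel(order #2): fills=none; bids=[#7:2@102 #8:10@100] asks=[-]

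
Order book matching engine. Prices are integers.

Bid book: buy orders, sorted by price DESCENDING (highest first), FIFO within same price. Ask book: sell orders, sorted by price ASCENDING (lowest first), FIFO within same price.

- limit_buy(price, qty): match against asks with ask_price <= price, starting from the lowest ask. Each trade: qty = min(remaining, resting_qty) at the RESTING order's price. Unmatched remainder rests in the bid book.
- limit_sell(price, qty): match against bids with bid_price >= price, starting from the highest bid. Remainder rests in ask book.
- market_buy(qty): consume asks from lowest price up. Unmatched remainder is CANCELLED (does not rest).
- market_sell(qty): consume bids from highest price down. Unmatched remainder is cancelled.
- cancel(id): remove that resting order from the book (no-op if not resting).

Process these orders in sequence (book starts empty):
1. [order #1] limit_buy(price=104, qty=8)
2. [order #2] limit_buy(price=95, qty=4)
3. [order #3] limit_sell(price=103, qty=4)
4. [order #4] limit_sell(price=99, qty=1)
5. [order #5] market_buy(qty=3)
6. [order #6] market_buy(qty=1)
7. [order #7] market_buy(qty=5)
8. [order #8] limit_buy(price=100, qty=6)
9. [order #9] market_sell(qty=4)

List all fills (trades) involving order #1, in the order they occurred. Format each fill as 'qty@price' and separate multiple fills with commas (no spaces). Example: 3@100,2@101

After op 1 [order #1] limit_buy(price=104, qty=8): fills=none; bids=[#1:8@104] asks=[-]
After op 2 [order #2] limit_buy(price=95, qty=4): fills=none; bids=[#1:8@104 #2:4@95] asks=[-]
After op 3 [order #3] limit_sell(price=103, qty=4): fills=#1x#3:4@104; bids=[#1:4@104 #2:4@95] asks=[-]
After op 4 [order #4] limit_sell(price=99, qty=1): fills=#1x#4:1@104; bids=[#1:3@104 #2:4@95] asks=[-]
After op 5 [order #5] market_buy(qty=3): fills=none; bids=[#1:3@104 #2:4@95] asks=[-]
After op 6 [order #6] market_buy(qty=1): fills=none; bids=[#1:3@104 #2:4@95] asks=[-]
After op 7 [order #7] market_buy(qty=5): fills=none; bids=[#1:3@104 #2:4@95] asks=[-]
After op 8 [order #8] limit_buy(price=100, qty=6): fills=none; bids=[#1:3@104 #8:6@100 #2:4@95] asks=[-]
After op 9 [order #9] market_sell(qty=4): fills=#1x#9:3@104 #8x#9:1@100; bids=[#8:5@100 #2:4@95] asks=[-]

Answer: 4@104,1@104,3@104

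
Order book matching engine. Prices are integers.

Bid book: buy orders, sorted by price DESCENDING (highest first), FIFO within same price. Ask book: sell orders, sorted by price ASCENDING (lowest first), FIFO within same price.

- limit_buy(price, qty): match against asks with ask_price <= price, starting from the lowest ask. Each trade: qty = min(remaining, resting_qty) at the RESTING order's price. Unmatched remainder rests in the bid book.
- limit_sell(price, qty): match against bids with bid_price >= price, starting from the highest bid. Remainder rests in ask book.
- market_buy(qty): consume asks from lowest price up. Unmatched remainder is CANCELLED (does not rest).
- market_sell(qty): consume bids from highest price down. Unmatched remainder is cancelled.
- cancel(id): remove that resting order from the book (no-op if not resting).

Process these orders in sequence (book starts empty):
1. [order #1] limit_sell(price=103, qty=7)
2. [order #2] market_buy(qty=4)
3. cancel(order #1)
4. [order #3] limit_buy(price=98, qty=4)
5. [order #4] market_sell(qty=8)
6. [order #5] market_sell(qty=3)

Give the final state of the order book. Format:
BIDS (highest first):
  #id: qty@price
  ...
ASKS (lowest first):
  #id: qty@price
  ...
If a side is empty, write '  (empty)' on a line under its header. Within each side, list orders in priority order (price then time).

Answer: BIDS (highest first):
  (empty)
ASKS (lowest first):
  (empty)

Derivation:
After op 1 [order #1] limit_sell(price=103, qty=7): fills=none; bids=[-] asks=[#1:7@103]
After op 2 [order #2] market_buy(qty=4): fills=#2x#1:4@103; bids=[-] asks=[#1:3@103]
After op 3 cancel(order #1): fills=none; bids=[-] asks=[-]
After op 4 [order #3] limit_buy(price=98, qty=4): fills=none; bids=[#3:4@98] asks=[-]
After op 5 [order #4] market_sell(qty=8): fills=#3x#4:4@98; bids=[-] asks=[-]
After op 6 [order #5] market_sell(qty=3): fills=none; bids=[-] asks=[-]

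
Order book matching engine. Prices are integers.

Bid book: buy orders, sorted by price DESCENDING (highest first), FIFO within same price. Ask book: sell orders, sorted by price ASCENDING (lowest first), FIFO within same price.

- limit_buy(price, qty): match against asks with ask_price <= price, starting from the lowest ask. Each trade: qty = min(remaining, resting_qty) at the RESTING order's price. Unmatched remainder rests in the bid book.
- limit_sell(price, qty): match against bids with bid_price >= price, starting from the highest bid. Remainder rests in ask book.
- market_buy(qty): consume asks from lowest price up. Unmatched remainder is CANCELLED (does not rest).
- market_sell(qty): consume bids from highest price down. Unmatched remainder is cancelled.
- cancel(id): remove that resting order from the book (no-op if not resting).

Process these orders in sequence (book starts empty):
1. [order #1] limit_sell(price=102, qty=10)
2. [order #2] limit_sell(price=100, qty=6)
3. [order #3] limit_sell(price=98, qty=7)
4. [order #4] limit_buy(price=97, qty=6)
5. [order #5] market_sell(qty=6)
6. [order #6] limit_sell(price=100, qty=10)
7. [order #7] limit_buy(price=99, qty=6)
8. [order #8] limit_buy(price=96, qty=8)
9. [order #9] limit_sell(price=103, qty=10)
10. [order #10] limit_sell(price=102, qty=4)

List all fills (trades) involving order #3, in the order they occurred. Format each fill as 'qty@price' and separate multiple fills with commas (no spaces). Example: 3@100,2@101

Answer: 6@98

Derivation:
After op 1 [order #1] limit_sell(price=102, qty=10): fills=none; bids=[-] asks=[#1:10@102]
After op 2 [order #2] limit_sell(price=100, qty=6): fills=none; bids=[-] asks=[#2:6@100 #1:10@102]
After op 3 [order #3] limit_sell(price=98, qty=7): fills=none; bids=[-] asks=[#3:7@98 #2:6@100 #1:10@102]
After op 4 [order #4] limit_buy(price=97, qty=6): fills=none; bids=[#4:6@97] asks=[#3:7@98 #2:6@100 #1:10@102]
After op 5 [order #5] market_sell(qty=6): fills=#4x#5:6@97; bids=[-] asks=[#3:7@98 #2:6@100 #1:10@102]
After op 6 [order #6] limit_sell(price=100, qty=10): fills=none; bids=[-] asks=[#3:7@98 #2:6@100 #6:10@100 #1:10@102]
After op 7 [order #7] limit_buy(price=99, qty=6): fills=#7x#3:6@98; bids=[-] asks=[#3:1@98 #2:6@100 #6:10@100 #1:10@102]
After op 8 [order #8] limit_buy(price=96, qty=8): fills=none; bids=[#8:8@96] asks=[#3:1@98 #2:6@100 #6:10@100 #1:10@102]
After op 9 [order #9] limit_sell(price=103, qty=10): fills=none; bids=[#8:8@96] asks=[#3:1@98 #2:6@100 #6:10@100 #1:10@102 #9:10@103]
After op 10 [order #10] limit_sell(price=102, qty=4): fills=none; bids=[#8:8@96] asks=[#3:1@98 #2:6@100 #6:10@100 #1:10@102 #10:4@102 #9:10@103]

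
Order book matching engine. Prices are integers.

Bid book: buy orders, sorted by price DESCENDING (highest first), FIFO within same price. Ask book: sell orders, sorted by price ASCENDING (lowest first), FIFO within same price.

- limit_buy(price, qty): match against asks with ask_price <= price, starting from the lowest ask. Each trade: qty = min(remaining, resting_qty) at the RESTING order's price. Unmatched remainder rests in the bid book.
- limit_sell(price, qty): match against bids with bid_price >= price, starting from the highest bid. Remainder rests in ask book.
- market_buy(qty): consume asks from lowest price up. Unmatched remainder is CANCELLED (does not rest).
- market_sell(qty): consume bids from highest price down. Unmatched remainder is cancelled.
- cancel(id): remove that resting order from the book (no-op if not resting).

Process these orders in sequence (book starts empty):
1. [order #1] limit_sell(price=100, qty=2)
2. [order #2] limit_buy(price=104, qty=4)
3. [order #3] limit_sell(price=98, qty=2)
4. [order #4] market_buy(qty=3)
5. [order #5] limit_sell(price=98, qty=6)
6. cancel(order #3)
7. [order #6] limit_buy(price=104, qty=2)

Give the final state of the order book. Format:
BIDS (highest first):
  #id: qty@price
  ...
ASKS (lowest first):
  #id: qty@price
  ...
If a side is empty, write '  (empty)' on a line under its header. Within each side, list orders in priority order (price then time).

After op 1 [order #1] limit_sell(price=100, qty=2): fills=none; bids=[-] asks=[#1:2@100]
After op 2 [order #2] limit_buy(price=104, qty=4): fills=#2x#1:2@100; bids=[#2:2@104] asks=[-]
After op 3 [order #3] limit_sell(price=98, qty=2): fills=#2x#3:2@104; bids=[-] asks=[-]
After op 4 [order #4] market_buy(qty=3): fills=none; bids=[-] asks=[-]
After op 5 [order #5] limit_sell(price=98, qty=6): fills=none; bids=[-] asks=[#5:6@98]
After op 6 cancel(order #3): fills=none; bids=[-] asks=[#5:6@98]
After op 7 [order #6] limit_buy(price=104, qty=2): fills=#6x#5:2@98; bids=[-] asks=[#5:4@98]

Answer: BIDS (highest first):
  (empty)
ASKS (lowest first):
  #5: 4@98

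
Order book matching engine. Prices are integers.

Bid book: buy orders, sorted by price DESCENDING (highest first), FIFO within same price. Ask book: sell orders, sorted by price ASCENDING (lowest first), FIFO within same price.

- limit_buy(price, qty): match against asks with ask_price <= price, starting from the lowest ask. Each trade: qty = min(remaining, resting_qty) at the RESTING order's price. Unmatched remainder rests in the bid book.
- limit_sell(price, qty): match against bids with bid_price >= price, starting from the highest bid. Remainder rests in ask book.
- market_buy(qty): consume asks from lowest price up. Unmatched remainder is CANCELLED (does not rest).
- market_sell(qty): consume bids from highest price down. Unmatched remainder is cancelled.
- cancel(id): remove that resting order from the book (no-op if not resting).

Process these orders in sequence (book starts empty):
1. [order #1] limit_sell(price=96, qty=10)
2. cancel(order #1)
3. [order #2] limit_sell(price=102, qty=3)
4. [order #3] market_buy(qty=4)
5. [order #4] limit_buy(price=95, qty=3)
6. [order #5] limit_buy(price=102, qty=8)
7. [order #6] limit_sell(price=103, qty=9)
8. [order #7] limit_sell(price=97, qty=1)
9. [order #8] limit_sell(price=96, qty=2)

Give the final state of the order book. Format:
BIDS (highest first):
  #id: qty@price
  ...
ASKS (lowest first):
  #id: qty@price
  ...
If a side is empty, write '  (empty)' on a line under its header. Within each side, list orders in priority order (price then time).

Answer: BIDS (highest first):
  #5: 5@102
  #4: 3@95
ASKS (lowest first):
  #6: 9@103

Derivation:
After op 1 [order #1] limit_sell(price=96, qty=10): fills=none; bids=[-] asks=[#1:10@96]
After op 2 cancel(order #1): fills=none; bids=[-] asks=[-]
After op 3 [order #2] limit_sell(price=102, qty=3): fills=none; bids=[-] asks=[#2:3@102]
After op 4 [order #3] market_buy(qty=4): fills=#3x#2:3@102; bids=[-] asks=[-]
After op 5 [order #4] limit_buy(price=95, qty=3): fills=none; bids=[#4:3@95] asks=[-]
After op 6 [order #5] limit_buy(price=102, qty=8): fills=none; bids=[#5:8@102 #4:3@95] asks=[-]
After op 7 [order #6] limit_sell(price=103, qty=9): fills=none; bids=[#5:8@102 #4:3@95] asks=[#6:9@103]
After op 8 [order #7] limit_sell(price=97, qty=1): fills=#5x#7:1@102; bids=[#5:7@102 #4:3@95] asks=[#6:9@103]
After op 9 [order #8] limit_sell(price=96, qty=2): fills=#5x#8:2@102; bids=[#5:5@102 #4:3@95] asks=[#6:9@103]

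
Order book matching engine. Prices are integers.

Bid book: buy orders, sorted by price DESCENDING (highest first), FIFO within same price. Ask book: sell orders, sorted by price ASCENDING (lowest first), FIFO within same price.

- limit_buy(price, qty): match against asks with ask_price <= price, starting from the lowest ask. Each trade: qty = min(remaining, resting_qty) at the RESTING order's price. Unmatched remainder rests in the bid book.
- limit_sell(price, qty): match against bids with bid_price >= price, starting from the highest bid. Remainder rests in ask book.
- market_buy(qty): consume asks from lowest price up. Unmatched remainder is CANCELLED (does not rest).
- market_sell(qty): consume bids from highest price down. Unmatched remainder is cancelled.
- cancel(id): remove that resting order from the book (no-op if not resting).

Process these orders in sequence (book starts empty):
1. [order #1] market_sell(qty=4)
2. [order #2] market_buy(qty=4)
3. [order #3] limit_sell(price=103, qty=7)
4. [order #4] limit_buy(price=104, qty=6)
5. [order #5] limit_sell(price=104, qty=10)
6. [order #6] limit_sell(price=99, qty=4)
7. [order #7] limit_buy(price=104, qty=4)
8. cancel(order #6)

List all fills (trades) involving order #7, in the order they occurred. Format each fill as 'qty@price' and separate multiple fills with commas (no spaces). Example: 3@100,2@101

Answer: 4@99

Derivation:
After op 1 [order #1] market_sell(qty=4): fills=none; bids=[-] asks=[-]
After op 2 [order #2] market_buy(qty=4): fills=none; bids=[-] asks=[-]
After op 3 [order #3] limit_sell(price=103, qty=7): fills=none; bids=[-] asks=[#3:7@103]
After op 4 [order #4] limit_buy(price=104, qty=6): fills=#4x#3:6@103; bids=[-] asks=[#3:1@103]
After op 5 [order #5] limit_sell(price=104, qty=10): fills=none; bids=[-] asks=[#3:1@103 #5:10@104]
After op 6 [order #6] limit_sell(price=99, qty=4): fills=none; bids=[-] asks=[#6:4@99 #3:1@103 #5:10@104]
After op 7 [order #7] limit_buy(price=104, qty=4): fills=#7x#6:4@99; bids=[-] asks=[#3:1@103 #5:10@104]
After op 8 cancel(order #6): fills=none; bids=[-] asks=[#3:1@103 #5:10@104]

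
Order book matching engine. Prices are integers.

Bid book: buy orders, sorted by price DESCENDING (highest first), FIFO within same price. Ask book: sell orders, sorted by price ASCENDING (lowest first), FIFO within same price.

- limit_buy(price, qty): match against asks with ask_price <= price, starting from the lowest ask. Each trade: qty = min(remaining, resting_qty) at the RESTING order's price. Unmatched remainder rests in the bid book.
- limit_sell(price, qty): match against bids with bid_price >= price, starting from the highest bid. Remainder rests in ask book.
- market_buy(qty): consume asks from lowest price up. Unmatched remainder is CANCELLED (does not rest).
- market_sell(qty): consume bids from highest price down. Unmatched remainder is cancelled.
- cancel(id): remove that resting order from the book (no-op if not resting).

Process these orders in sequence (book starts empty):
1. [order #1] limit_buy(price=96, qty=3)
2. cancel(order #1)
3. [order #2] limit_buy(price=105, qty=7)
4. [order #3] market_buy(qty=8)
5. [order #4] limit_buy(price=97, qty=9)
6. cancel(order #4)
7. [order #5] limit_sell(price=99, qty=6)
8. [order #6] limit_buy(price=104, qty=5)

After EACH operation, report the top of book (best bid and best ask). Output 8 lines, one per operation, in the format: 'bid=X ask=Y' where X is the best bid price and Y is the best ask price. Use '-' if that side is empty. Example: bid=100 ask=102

After op 1 [order #1] limit_buy(price=96, qty=3): fills=none; bids=[#1:3@96] asks=[-]
After op 2 cancel(order #1): fills=none; bids=[-] asks=[-]
After op 3 [order #2] limit_buy(price=105, qty=7): fills=none; bids=[#2:7@105] asks=[-]
After op 4 [order #3] market_buy(qty=8): fills=none; bids=[#2:7@105] asks=[-]
After op 5 [order #4] limit_buy(price=97, qty=9): fills=none; bids=[#2:7@105 #4:9@97] asks=[-]
After op 6 cancel(order #4): fills=none; bids=[#2:7@105] asks=[-]
After op 7 [order #5] limit_sell(price=99, qty=6): fills=#2x#5:6@105; bids=[#2:1@105] asks=[-]
After op 8 [order #6] limit_buy(price=104, qty=5): fills=none; bids=[#2:1@105 #6:5@104] asks=[-]

Answer: bid=96 ask=-
bid=- ask=-
bid=105 ask=-
bid=105 ask=-
bid=105 ask=-
bid=105 ask=-
bid=105 ask=-
bid=105 ask=-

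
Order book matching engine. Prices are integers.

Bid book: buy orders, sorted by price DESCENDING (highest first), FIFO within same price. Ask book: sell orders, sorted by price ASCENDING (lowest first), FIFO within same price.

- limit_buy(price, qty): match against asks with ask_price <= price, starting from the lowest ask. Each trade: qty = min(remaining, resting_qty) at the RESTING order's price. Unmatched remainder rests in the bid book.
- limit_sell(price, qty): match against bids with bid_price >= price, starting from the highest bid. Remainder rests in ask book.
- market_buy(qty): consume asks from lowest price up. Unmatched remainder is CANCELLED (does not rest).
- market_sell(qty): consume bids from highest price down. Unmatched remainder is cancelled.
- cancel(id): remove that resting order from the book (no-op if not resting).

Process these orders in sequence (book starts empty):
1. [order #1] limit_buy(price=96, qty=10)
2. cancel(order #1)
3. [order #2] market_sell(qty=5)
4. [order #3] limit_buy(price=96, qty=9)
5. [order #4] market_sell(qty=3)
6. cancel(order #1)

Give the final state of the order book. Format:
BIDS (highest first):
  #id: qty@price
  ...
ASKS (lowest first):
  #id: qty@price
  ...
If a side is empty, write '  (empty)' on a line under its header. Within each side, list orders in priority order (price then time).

Answer: BIDS (highest first):
  #3: 6@96
ASKS (lowest first):
  (empty)

Derivation:
After op 1 [order #1] limit_buy(price=96, qty=10): fills=none; bids=[#1:10@96] asks=[-]
After op 2 cancel(order #1): fills=none; bids=[-] asks=[-]
After op 3 [order #2] market_sell(qty=5): fills=none; bids=[-] asks=[-]
After op 4 [order #3] limit_buy(price=96, qty=9): fills=none; bids=[#3:9@96] asks=[-]
After op 5 [order #4] market_sell(qty=3): fills=#3x#4:3@96; bids=[#3:6@96] asks=[-]
After op 6 cancel(order #1): fills=none; bids=[#3:6@96] asks=[-]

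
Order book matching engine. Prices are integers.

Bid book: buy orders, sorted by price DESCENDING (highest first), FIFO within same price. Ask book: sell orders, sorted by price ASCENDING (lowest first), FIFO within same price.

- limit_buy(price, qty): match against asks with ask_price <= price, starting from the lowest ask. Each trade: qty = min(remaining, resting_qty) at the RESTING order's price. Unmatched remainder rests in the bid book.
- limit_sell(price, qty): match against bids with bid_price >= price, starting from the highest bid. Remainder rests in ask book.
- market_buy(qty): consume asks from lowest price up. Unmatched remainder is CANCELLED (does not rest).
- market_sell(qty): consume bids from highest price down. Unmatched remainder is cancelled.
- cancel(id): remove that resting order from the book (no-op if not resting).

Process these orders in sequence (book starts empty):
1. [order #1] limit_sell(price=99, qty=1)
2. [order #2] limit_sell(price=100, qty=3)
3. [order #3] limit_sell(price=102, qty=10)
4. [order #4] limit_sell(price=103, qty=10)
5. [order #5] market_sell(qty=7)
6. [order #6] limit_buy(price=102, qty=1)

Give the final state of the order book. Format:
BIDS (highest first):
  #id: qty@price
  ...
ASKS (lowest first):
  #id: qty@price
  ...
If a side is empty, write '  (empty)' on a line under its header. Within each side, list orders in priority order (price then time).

Answer: BIDS (highest first):
  (empty)
ASKS (lowest first):
  #2: 3@100
  #3: 10@102
  #4: 10@103

Derivation:
After op 1 [order #1] limit_sell(price=99, qty=1): fills=none; bids=[-] asks=[#1:1@99]
After op 2 [order #2] limit_sell(price=100, qty=3): fills=none; bids=[-] asks=[#1:1@99 #2:3@100]
After op 3 [order #3] limit_sell(price=102, qty=10): fills=none; bids=[-] asks=[#1:1@99 #2:3@100 #3:10@102]
After op 4 [order #4] limit_sell(price=103, qty=10): fills=none; bids=[-] asks=[#1:1@99 #2:3@100 #3:10@102 #4:10@103]
After op 5 [order #5] market_sell(qty=7): fills=none; bids=[-] asks=[#1:1@99 #2:3@100 #3:10@102 #4:10@103]
After op 6 [order #6] limit_buy(price=102, qty=1): fills=#6x#1:1@99; bids=[-] asks=[#2:3@100 #3:10@102 #4:10@103]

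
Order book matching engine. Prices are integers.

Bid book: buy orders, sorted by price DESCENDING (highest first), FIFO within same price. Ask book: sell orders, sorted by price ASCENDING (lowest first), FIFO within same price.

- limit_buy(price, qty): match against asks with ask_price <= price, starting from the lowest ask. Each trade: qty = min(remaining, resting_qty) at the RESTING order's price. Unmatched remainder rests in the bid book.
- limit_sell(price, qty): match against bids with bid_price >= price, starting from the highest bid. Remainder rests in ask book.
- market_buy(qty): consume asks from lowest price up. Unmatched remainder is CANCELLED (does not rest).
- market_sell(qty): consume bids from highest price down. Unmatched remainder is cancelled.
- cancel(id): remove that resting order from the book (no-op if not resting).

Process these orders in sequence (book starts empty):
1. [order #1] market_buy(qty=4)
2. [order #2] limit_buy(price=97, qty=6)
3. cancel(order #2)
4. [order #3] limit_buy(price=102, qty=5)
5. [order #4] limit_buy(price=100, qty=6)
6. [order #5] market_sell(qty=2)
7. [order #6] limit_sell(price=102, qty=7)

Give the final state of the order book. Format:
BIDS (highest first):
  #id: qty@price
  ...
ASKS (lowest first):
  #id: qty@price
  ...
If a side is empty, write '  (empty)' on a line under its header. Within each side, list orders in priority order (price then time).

After op 1 [order #1] market_buy(qty=4): fills=none; bids=[-] asks=[-]
After op 2 [order #2] limit_buy(price=97, qty=6): fills=none; bids=[#2:6@97] asks=[-]
After op 3 cancel(order #2): fills=none; bids=[-] asks=[-]
After op 4 [order #3] limit_buy(price=102, qty=5): fills=none; bids=[#3:5@102] asks=[-]
After op 5 [order #4] limit_buy(price=100, qty=6): fills=none; bids=[#3:5@102 #4:6@100] asks=[-]
After op 6 [order #5] market_sell(qty=2): fills=#3x#5:2@102; bids=[#3:3@102 #4:6@100] asks=[-]
After op 7 [order #6] limit_sell(price=102, qty=7): fills=#3x#6:3@102; bids=[#4:6@100] asks=[#6:4@102]

Answer: BIDS (highest first):
  #4: 6@100
ASKS (lowest first):
  #6: 4@102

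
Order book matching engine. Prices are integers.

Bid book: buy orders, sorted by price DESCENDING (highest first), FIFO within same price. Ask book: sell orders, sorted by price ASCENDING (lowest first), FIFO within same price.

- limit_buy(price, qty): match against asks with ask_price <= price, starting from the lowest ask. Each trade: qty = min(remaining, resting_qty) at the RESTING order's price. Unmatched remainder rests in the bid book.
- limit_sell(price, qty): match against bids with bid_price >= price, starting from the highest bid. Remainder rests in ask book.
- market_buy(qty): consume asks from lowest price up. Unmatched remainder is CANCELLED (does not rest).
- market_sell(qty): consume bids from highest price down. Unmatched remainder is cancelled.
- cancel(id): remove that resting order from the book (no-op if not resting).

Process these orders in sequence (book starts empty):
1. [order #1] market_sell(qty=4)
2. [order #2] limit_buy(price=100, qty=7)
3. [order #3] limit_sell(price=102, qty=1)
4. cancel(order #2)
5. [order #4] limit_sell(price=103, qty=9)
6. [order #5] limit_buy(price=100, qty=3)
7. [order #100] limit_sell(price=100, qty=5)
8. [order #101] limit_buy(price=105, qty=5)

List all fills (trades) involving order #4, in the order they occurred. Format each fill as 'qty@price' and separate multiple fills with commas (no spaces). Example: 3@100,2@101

After op 1 [order #1] market_sell(qty=4): fills=none; bids=[-] asks=[-]
After op 2 [order #2] limit_buy(price=100, qty=7): fills=none; bids=[#2:7@100] asks=[-]
After op 3 [order #3] limit_sell(price=102, qty=1): fills=none; bids=[#2:7@100] asks=[#3:1@102]
After op 4 cancel(order #2): fills=none; bids=[-] asks=[#3:1@102]
After op 5 [order #4] limit_sell(price=103, qty=9): fills=none; bids=[-] asks=[#3:1@102 #4:9@103]
After op 6 [order #5] limit_buy(price=100, qty=3): fills=none; bids=[#5:3@100] asks=[#3:1@102 #4:9@103]
After op 7 [order #100] limit_sell(price=100, qty=5): fills=#5x#100:3@100; bids=[-] asks=[#100:2@100 #3:1@102 #4:9@103]
After op 8 [order #101] limit_buy(price=105, qty=5): fills=#101x#100:2@100 #101x#3:1@102 #101x#4:2@103; bids=[-] asks=[#4:7@103]

Answer: 2@103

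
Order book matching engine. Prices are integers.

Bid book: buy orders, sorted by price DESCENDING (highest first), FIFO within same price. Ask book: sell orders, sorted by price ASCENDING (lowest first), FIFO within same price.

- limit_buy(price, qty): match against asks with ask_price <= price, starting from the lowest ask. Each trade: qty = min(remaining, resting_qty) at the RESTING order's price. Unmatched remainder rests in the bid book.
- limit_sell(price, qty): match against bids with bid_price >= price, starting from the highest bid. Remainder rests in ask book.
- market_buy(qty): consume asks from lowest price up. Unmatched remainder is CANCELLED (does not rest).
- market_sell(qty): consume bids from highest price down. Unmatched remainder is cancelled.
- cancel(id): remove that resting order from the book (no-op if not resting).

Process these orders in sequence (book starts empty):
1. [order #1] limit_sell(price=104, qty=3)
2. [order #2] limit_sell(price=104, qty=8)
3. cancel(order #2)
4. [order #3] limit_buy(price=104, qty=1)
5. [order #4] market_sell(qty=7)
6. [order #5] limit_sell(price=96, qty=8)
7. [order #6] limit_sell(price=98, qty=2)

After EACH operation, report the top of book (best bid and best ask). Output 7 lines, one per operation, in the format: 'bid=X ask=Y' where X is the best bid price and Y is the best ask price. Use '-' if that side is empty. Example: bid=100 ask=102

Answer: bid=- ask=104
bid=- ask=104
bid=- ask=104
bid=- ask=104
bid=- ask=104
bid=- ask=96
bid=- ask=96

Derivation:
After op 1 [order #1] limit_sell(price=104, qty=3): fills=none; bids=[-] asks=[#1:3@104]
After op 2 [order #2] limit_sell(price=104, qty=8): fills=none; bids=[-] asks=[#1:3@104 #2:8@104]
After op 3 cancel(order #2): fills=none; bids=[-] asks=[#1:3@104]
After op 4 [order #3] limit_buy(price=104, qty=1): fills=#3x#1:1@104; bids=[-] asks=[#1:2@104]
After op 5 [order #4] market_sell(qty=7): fills=none; bids=[-] asks=[#1:2@104]
After op 6 [order #5] limit_sell(price=96, qty=8): fills=none; bids=[-] asks=[#5:8@96 #1:2@104]
After op 7 [order #6] limit_sell(price=98, qty=2): fills=none; bids=[-] asks=[#5:8@96 #6:2@98 #1:2@104]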